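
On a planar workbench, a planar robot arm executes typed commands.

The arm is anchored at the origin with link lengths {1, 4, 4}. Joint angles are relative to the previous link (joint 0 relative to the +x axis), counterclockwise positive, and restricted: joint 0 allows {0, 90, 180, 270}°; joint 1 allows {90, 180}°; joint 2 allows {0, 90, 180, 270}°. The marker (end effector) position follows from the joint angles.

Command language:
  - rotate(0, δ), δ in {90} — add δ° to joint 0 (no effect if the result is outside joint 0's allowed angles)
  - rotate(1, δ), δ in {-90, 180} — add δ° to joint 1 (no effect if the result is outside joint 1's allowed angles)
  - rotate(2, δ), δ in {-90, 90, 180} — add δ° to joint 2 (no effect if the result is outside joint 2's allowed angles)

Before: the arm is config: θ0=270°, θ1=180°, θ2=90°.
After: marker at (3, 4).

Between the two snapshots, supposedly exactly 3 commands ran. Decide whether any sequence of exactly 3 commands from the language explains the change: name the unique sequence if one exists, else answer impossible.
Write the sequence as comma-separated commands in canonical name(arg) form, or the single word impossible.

rotate(0, 90), rotate(0, 90), rotate(0, 90)

begin: config: θ0=270°, θ1=180°, θ2=90°
step 1 (rotate(0, 90)): config: θ0=0°, θ1=180°, θ2=90°
step 2 (rotate(0, 90)): config: θ0=90°, θ1=180°, θ2=90°
step 3 (rotate(0, 90)): config: θ0=180°, θ1=180°, θ2=90°
all 216 alternatives checked — unique.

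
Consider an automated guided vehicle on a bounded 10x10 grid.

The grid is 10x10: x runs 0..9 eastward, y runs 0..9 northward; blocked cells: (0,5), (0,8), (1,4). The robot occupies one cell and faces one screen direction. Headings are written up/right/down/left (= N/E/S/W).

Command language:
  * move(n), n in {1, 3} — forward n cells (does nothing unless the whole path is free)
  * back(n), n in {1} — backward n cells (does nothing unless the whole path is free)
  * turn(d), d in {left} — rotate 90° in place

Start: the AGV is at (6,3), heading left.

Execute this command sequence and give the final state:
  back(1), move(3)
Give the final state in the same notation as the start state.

from: at (6,3), heading left
1. back(1) → at (7,3), heading left
2. move(3) → at (4,3), heading left

at (4,3), heading left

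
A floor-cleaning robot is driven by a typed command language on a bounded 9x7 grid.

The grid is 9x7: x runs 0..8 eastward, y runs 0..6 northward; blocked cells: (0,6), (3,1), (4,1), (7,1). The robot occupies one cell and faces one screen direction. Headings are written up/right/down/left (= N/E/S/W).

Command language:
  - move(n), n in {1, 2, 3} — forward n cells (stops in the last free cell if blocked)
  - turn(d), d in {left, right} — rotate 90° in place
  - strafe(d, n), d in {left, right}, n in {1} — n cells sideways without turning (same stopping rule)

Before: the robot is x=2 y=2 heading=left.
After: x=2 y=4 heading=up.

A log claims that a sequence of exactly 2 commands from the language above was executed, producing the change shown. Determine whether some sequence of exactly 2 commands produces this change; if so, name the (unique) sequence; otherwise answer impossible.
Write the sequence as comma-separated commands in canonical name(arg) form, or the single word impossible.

turn(right), move(2)

key: running move(2) before turn(right) would end elsewhere — order is forced
initial: x=2 y=2 heading=left
step 1 (turn(right)): x=2 y=2 heading=up
step 2 (move(2)): x=2 y=4 heading=up
uniquely the one of 49 2-step routes that fits.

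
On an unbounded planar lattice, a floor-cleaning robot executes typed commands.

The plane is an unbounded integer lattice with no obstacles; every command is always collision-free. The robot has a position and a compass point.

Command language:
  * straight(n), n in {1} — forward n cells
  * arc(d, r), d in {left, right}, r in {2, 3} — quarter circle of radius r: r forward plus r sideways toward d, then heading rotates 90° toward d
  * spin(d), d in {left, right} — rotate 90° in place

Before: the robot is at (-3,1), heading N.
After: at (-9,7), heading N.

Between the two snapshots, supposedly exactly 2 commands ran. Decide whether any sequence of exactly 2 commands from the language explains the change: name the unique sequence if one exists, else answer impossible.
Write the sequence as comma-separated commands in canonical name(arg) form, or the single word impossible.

arc(left, 3), arc(right, 3)

key: still facing N at the end — net rotation zero over 2 steps
start: at (-3,1), heading N
[1] after arc(left, 3): at (-6,4), heading W
[2] after arc(right, 3): at (-9,7), heading N
no rival 2-sequence matches.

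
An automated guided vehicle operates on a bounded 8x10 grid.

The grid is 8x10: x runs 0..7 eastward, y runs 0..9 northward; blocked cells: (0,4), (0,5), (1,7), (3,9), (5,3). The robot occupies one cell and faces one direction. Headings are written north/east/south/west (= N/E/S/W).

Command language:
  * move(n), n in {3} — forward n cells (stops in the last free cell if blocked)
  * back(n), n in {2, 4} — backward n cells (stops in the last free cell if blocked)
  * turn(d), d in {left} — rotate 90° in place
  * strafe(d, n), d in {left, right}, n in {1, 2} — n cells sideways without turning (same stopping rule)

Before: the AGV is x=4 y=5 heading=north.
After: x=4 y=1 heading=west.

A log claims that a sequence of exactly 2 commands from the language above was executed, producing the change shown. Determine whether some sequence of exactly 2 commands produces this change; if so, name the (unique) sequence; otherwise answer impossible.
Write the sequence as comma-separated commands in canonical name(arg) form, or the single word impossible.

back(4), turn(left)

key: order matters: swapping back(4) and turn(left) lands elsewhere
t0: x=4 y=5 heading=north
t=1 back(4) ⇒ x=4 y=1 heading=north
t=2 turn(left) ⇒ x=4 y=1 heading=west
no other 2-command option fits: unique.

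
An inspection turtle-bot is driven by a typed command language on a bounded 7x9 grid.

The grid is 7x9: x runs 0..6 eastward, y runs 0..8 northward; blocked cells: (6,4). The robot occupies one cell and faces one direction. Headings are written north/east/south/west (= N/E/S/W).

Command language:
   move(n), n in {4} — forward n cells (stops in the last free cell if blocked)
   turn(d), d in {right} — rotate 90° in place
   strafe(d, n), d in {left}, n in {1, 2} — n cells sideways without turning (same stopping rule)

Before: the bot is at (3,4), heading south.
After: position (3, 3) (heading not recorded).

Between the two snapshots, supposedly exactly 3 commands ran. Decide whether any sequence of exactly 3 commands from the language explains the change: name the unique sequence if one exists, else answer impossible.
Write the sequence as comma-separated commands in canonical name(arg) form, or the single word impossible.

initial: at (3,4), heading south
[1] after turn(right): at (3,4), heading west
[2] after strafe(left, 1): at (3,3), heading west
[3] after turn(right): at (3,3), heading north
uniquely the one of 64 3-step routes that fits.

turn(right), strafe(left, 1), turn(right)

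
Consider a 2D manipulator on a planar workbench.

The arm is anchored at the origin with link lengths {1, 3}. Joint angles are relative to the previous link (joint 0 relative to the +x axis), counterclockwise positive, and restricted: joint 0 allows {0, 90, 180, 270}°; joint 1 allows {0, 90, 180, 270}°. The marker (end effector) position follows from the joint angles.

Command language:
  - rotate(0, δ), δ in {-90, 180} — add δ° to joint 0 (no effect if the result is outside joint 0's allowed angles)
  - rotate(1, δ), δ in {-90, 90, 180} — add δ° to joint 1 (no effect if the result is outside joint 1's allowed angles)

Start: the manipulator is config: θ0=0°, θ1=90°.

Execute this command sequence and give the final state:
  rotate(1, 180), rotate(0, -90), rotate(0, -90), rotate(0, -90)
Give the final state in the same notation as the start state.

config: θ0=90°, θ1=270°

begin: config: θ0=0°, θ1=90°
[1] after rotate(1, 180): config: θ0=0°, θ1=270°
[2] after rotate(0, -90): config: θ0=270°, θ1=270°
[3] after rotate(0, -90): config: θ0=180°, θ1=270°
[4] after rotate(0, -90): config: θ0=90°, θ1=270°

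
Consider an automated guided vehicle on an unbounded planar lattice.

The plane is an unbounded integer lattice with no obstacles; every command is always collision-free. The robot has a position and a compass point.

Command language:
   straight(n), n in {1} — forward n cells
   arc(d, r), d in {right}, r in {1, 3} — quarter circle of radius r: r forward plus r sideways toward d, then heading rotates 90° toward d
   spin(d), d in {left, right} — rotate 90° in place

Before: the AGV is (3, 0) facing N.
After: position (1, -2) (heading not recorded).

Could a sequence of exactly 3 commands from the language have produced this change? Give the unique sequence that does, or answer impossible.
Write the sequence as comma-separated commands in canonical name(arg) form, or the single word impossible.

key: running arc(right, 3) before arc(right, 1) would end elsewhere — order is forced
t0: (3, 0) facing N
t=1 arc(right, 1) ⇒ (4, 1) facing E
t=2 spin(right) ⇒ (4, 1) facing S
t=3 arc(right, 3) ⇒ (1, -2) facing W
no other 3-command option fits: unique.

arc(right, 1), spin(right), arc(right, 3)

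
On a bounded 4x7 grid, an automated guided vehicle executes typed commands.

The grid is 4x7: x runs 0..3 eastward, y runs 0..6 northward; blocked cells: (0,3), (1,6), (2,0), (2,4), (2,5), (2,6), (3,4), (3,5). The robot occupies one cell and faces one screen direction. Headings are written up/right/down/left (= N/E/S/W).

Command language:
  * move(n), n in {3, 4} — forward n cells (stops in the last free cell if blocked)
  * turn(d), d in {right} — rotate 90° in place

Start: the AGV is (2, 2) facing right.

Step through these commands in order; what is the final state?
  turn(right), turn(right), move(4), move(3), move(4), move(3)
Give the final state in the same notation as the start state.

initial: (2, 2) facing right
[1] after turn(right): (2, 2) facing down
[2] after turn(right): (2, 2) facing left
[3] after move(4): (0, 2) facing left
[4] after move(3): (0, 2) facing left
[5] after move(4): (0, 2) facing left
[6] after move(3): (0, 2) facing left

(0, 2) facing left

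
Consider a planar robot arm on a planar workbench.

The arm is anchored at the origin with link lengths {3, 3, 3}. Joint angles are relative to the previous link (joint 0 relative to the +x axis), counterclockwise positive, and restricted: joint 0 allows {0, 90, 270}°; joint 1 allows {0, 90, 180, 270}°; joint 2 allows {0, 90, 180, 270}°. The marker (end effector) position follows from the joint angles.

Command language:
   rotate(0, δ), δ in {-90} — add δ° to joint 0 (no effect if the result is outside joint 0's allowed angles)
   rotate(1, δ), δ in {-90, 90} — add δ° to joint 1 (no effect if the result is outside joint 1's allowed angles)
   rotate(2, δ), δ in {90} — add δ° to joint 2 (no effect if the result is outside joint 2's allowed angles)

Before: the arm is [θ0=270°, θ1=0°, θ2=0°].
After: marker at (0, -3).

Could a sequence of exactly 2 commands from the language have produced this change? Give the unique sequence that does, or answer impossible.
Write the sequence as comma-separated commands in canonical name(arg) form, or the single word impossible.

start: [θ0=270°, θ1=0°, θ2=0°]
step 1 (rotate(2, 90)): [θ0=270°, θ1=0°, θ2=90°]
step 2 (rotate(2, 90)): [θ0=270°, θ1=0°, θ2=180°]
no rival 2-sequence matches.

rotate(2, 90), rotate(2, 90)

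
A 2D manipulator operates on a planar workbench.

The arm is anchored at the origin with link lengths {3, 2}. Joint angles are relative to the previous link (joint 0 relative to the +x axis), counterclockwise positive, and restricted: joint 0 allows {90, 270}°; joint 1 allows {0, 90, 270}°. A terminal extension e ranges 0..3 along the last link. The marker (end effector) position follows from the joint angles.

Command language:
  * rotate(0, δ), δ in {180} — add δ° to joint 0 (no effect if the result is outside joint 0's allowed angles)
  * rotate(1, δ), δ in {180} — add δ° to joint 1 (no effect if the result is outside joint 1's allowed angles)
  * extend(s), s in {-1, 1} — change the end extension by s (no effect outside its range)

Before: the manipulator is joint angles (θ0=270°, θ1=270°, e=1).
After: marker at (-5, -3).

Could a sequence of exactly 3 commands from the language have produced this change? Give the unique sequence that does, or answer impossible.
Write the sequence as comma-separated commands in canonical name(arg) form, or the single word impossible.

extend(1), extend(1), extend(1)

from: joint angles (θ0=270°, θ1=270°, e=1)
[1] after extend(1): joint angles (θ0=270°, θ1=270°, e=2)
[2] after extend(1): joint angles (θ0=270°, θ1=270°, e=3)
[3] after extend(1): joint angles (θ0=270°, θ1=270°, e=3)
no rival 3-sequence matches.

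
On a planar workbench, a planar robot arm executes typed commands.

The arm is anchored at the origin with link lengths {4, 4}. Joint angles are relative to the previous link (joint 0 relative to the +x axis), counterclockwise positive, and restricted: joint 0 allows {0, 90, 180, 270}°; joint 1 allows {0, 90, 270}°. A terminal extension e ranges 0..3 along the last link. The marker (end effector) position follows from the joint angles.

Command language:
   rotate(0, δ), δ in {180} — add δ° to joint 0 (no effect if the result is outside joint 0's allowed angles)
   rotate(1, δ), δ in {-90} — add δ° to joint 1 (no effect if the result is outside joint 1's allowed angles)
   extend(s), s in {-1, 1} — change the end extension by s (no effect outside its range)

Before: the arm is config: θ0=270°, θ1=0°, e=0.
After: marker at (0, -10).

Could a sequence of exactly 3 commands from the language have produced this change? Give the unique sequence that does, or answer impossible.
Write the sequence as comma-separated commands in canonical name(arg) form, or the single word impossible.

key: running extend(1) before extend(-1) would end elsewhere — order is forced
start: config: θ0=270°, θ1=0°, e=0
t=1 extend(-1) ⇒ config: θ0=270°, θ1=0°, e=0
t=2 extend(1) ⇒ config: θ0=270°, θ1=0°, e=1
t=3 extend(1) ⇒ config: θ0=270°, θ1=0°, e=2
uniquely the one of 64 3-step routes that fits.

extend(-1), extend(1), extend(1)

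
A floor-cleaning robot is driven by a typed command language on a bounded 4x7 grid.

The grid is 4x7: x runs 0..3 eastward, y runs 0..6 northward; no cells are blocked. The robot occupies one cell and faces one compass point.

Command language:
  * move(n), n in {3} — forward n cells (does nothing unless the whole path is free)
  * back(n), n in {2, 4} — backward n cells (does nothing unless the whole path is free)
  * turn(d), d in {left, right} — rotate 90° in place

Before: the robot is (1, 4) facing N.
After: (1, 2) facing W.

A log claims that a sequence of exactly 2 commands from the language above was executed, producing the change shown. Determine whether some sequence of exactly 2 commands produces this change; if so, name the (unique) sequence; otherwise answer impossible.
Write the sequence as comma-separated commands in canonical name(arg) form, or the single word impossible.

key: cell and facing (now W) both changed — the 2 commands mix motion and turning
from: (1, 4) facing N
1. back(2) → (1, 2) facing N
2. turn(left) → (1, 2) facing W
no rival 2-sequence matches.

back(2), turn(left)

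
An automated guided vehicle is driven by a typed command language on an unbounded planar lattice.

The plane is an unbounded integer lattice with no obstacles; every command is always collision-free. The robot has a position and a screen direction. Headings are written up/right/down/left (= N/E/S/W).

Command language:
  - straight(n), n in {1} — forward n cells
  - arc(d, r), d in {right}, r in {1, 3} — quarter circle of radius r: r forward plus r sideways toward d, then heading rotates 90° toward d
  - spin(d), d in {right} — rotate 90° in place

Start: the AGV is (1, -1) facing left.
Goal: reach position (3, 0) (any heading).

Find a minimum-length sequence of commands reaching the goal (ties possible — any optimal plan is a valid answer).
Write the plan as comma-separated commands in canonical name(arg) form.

initial: (1, -1) facing left
step 1 (spin(right)): (1, -1) facing up
step 2 (arc(right, 1)): (2, 0) facing right
step 3 (straight(1)): (3, 0) facing right
nothing shorter than 3 reaches the goal.

spin(right), arc(right, 1), straight(1)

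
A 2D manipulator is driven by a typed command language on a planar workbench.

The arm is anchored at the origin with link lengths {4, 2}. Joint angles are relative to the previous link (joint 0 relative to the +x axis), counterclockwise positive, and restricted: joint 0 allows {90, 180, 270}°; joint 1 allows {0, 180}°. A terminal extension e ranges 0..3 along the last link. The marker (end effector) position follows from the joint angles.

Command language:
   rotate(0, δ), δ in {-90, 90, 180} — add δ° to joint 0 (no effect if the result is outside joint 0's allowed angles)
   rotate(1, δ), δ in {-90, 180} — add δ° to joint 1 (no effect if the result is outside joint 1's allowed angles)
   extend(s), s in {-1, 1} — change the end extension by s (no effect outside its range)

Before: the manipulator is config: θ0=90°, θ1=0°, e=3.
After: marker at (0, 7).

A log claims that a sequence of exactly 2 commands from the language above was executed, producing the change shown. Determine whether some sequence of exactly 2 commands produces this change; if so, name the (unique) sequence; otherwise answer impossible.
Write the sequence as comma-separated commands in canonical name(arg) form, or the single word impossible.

begin: config: θ0=90°, θ1=0°, e=3
1. extend(-1) → config: θ0=90°, θ1=0°, e=2
2. extend(-1) → config: θ0=90°, θ1=0°, e=1
no rival 2-sequence matches.

extend(-1), extend(-1)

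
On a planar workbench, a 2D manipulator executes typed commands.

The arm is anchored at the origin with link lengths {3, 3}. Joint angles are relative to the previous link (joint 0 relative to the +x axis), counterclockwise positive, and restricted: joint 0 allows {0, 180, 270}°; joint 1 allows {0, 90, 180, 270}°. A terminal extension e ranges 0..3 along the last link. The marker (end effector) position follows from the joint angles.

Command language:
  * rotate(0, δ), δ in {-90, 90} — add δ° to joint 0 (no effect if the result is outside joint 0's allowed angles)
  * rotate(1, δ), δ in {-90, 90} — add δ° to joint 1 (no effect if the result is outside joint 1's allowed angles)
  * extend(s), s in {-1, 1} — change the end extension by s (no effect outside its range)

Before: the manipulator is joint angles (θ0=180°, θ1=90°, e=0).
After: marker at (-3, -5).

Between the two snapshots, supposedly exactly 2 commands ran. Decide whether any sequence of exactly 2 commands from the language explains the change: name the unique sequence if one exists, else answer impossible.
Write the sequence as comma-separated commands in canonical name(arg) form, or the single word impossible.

initial: joint angles (θ0=180°, θ1=90°, e=0)
step 1 (extend(1)): joint angles (θ0=180°, θ1=90°, e=1)
step 2 (extend(1)): joint angles (θ0=180°, θ1=90°, e=2)
no other 2-command option fits: unique.

extend(1), extend(1)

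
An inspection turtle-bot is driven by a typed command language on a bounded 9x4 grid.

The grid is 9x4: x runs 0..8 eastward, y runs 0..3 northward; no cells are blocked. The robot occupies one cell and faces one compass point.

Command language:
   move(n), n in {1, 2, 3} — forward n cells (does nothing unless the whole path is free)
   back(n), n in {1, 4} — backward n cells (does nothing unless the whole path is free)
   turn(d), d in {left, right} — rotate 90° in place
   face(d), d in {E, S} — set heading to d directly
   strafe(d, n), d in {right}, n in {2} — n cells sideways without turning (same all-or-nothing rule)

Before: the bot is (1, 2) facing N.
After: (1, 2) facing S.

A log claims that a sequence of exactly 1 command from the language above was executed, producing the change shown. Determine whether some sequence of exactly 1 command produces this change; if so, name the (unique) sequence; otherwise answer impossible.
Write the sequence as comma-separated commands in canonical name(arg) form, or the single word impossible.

key: parked at (1,2) the whole time — nothing moves the robot
initial: (1, 2) facing N
[1] after face(S): (1, 2) facing S
no other 1-command option fits: unique.

face(S)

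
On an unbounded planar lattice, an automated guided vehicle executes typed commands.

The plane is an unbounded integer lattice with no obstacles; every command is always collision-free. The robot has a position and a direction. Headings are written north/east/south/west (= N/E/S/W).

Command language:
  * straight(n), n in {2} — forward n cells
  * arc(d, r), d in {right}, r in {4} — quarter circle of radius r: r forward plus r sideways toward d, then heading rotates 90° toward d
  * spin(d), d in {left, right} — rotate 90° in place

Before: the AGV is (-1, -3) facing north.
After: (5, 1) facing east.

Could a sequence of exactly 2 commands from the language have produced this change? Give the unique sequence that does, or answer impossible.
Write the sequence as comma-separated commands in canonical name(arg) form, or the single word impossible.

arc(right, 4), straight(2)

key: cell and facing (now E) both changed — the 2 commands mix motion and turning
t0: (-1, -3) facing north
[1] after arc(right, 4): (3, 1) facing east
[2] after straight(2): (5, 1) facing east
no rival 2-sequence matches.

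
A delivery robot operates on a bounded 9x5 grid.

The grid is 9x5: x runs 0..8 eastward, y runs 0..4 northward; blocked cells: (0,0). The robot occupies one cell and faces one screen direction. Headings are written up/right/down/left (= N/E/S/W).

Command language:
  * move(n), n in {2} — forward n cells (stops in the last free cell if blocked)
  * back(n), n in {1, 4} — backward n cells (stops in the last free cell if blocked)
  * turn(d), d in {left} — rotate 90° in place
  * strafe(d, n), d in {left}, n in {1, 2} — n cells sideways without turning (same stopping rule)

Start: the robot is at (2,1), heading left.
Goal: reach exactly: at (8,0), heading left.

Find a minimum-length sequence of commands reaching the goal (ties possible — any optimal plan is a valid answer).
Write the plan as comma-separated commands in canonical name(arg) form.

strafe(left, 2), back(4), back(4)

from: at (2,1), heading left
step 1 (strafe(left, 2)): at (2,0), heading left
step 2 (back(4)): at (6,0), heading left
step 3 (back(4)): at (8,0), heading left
minimal: 3 command(s), checked below 3.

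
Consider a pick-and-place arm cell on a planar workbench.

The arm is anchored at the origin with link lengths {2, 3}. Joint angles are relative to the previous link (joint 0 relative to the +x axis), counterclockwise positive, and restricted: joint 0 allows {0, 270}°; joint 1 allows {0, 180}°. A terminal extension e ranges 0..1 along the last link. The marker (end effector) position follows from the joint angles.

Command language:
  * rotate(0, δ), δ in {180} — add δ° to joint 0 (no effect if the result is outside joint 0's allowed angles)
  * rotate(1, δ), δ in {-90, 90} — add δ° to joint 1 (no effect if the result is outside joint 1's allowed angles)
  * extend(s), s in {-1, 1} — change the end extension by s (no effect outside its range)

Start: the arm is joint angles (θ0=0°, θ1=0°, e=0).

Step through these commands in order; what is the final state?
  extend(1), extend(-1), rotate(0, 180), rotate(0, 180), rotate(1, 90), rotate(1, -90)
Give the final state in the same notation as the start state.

initial: joint angles (θ0=0°, θ1=0°, e=0)
1. extend(1) → joint angles (θ0=0°, θ1=0°, e=1)
2. extend(-1) → joint angles (θ0=0°, θ1=0°, e=0)
3. rotate(0, 180) → joint angles (θ0=0°, θ1=0°, e=0)
4. rotate(0, 180) → joint angles (θ0=0°, θ1=0°, e=0)
5. rotate(1, 90) → joint angles (θ0=0°, θ1=0°, e=0)
6. rotate(1, -90) → joint angles (θ0=0°, θ1=0°, e=0)

joint angles (θ0=0°, θ1=0°, e=0)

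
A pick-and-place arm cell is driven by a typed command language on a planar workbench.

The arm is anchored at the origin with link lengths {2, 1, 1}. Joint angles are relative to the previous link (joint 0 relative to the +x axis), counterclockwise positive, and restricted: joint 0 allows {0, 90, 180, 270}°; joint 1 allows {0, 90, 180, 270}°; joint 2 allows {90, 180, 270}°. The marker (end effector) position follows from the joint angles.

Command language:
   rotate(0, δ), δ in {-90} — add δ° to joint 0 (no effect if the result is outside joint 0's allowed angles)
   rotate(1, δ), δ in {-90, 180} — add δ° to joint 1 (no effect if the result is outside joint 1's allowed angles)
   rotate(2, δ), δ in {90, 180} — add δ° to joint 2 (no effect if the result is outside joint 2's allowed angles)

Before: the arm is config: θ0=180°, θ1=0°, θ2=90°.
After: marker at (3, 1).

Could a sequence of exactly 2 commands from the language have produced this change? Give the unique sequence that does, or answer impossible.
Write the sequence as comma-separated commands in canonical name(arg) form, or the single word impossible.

t0: config: θ0=180°, θ1=0°, θ2=90°
t=1 rotate(0, -90) ⇒ config: θ0=90°, θ1=0°, θ2=90°
t=2 rotate(0, -90) ⇒ config: θ0=0°, θ1=0°, θ2=90°
no rival 2-sequence matches.

rotate(0, -90), rotate(0, -90)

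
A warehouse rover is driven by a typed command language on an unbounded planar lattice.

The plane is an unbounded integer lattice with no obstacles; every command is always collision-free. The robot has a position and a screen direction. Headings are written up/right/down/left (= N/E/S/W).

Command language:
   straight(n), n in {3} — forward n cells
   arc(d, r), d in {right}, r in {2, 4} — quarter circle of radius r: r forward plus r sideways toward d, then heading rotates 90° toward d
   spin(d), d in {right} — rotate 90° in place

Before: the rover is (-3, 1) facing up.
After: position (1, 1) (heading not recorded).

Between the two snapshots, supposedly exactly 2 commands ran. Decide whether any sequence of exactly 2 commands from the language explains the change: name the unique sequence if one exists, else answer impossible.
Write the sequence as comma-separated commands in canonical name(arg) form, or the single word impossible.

arc(right, 2), arc(right, 2)

start: (-3, 1) facing up
t=1 arc(right, 2) ⇒ (-1, 3) facing right
t=2 arc(right, 2) ⇒ (1, 1) facing down
no other 2-command option fits: unique.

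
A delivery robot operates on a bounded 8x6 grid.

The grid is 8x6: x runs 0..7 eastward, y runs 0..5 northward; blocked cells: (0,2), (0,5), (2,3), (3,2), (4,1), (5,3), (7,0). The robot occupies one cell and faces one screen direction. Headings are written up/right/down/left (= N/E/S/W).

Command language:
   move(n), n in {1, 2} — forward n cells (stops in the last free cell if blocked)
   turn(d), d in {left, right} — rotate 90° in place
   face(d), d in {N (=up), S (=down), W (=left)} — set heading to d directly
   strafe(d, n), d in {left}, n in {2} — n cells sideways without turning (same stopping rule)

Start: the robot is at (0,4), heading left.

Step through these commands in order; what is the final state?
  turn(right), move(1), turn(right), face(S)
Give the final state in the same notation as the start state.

at (0,4), heading down

begin: at (0,4), heading left
step 1 (turn(right)): at (0,4), heading up
step 2 (move(1)): at (0,4), heading up
step 3 (turn(right)): at (0,4), heading right
step 4 (face(S)): at (0,4), heading down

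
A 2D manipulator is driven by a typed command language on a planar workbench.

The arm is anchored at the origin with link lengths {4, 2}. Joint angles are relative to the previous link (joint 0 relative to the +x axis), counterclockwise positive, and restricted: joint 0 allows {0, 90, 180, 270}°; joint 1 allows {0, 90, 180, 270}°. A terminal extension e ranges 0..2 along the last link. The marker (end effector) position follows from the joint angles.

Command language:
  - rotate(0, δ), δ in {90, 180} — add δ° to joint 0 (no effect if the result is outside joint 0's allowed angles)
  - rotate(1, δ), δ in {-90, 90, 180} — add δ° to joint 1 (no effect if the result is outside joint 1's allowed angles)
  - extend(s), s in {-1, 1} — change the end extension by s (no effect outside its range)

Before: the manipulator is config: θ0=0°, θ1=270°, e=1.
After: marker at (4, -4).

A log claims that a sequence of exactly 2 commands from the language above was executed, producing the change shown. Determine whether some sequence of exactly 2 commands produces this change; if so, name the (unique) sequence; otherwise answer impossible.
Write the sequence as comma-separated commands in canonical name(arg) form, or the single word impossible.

start: config: θ0=0°, θ1=270°, e=1
1. extend(1) → config: θ0=0°, θ1=270°, e=2
2. extend(1) → config: θ0=0°, θ1=270°, e=2
no other 2-command option fits: unique.

extend(1), extend(1)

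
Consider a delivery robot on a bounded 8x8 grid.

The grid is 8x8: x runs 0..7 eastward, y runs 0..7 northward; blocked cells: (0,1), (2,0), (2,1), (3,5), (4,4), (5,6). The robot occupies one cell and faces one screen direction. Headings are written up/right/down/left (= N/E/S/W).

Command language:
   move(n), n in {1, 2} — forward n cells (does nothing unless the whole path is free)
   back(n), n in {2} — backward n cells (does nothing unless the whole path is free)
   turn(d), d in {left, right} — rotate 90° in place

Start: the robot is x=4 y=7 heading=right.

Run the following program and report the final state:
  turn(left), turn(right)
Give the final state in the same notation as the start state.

x=4 y=7 heading=right

begin: x=4 y=7 heading=right
step 1 (turn(left)): x=4 y=7 heading=up
step 2 (turn(right)): x=4 y=7 heading=right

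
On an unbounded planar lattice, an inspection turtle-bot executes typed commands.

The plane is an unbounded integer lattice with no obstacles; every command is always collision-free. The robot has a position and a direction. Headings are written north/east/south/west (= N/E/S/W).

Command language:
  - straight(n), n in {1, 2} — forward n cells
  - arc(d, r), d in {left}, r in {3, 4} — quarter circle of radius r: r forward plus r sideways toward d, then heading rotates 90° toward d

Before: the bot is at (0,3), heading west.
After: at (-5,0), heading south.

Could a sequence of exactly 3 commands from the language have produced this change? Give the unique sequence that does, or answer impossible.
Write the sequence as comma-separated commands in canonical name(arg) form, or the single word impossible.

key: running arc(left, 3) before straight(1) would end elsewhere — order is forced
initial: at (0,3), heading west
1. straight(1) → at (-1,3), heading west
2. straight(1) → at (-2,3), heading west
3. arc(left, 3) → at (-5,0), heading south
no other 3-command option fits: unique.

straight(1), straight(1), arc(left, 3)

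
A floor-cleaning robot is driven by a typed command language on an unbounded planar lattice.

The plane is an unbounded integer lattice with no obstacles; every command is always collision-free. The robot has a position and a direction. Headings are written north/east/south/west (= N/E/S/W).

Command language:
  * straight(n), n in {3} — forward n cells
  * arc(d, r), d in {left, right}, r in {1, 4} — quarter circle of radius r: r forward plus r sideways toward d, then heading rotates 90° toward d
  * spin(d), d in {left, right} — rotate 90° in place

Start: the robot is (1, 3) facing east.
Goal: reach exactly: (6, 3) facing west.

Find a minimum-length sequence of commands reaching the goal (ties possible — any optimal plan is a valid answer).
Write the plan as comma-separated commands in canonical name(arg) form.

initial: (1, 3) facing east
[1] after arc(left, 1): (2, 4) facing north
[2] after arc(right, 1): (3, 5) facing east
[3] after straight(3): (6, 5) facing east
[4] after arc(right, 1): (7, 4) facing south
[5] after arc(right, 1): (6, 3) facing west
nothing shorter than 5 reaches the goal.

arc(left, 1), arc(right, 1), straight(3), arc(right, 1), arc(right, 1)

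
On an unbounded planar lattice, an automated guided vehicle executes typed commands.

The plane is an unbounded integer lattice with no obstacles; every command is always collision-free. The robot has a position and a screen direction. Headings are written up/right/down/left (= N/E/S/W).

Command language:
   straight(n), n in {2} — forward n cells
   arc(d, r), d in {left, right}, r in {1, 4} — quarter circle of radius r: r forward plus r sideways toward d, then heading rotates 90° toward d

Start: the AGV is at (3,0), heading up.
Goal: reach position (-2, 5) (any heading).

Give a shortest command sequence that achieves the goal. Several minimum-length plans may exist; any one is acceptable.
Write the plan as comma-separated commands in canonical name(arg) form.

arc(left, 1), arc(right, 4)

start: at (3,0), heading up
t=1 arc(left, 1) ⇒ at (2,1), heading left
t=2 arc(right, 4) ⇒ at (-2,5), heading up
minimal: 2 command(s), checked below 2.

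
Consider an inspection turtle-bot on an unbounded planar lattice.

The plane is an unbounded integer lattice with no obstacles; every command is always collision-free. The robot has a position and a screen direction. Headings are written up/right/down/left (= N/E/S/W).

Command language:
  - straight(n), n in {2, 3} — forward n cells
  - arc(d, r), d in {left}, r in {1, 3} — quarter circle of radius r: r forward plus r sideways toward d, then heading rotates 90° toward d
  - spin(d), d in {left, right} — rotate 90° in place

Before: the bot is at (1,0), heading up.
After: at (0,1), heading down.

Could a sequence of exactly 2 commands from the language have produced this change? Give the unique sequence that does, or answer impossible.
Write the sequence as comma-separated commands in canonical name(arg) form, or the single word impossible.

arc(left, 1), spin(left)

key: cell and facing (now S) both changed — the 2 commands mix motion and turning
start: at (1,0), heading up
1. arc(left, 1) → at (0,1), heading left
2. spin(left) → at (0,1), heading down
uniquely the one of 36 2-step routes that fits.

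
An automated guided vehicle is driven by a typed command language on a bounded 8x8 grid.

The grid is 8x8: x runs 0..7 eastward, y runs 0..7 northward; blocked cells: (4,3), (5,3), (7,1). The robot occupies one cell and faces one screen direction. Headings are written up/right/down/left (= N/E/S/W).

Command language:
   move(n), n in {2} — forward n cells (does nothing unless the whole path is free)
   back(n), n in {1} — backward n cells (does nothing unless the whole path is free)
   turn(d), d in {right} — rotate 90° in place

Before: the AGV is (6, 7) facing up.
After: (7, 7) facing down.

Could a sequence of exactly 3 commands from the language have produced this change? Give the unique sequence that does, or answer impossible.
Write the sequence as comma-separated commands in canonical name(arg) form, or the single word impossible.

all 27 sequences checked — none match.

impossible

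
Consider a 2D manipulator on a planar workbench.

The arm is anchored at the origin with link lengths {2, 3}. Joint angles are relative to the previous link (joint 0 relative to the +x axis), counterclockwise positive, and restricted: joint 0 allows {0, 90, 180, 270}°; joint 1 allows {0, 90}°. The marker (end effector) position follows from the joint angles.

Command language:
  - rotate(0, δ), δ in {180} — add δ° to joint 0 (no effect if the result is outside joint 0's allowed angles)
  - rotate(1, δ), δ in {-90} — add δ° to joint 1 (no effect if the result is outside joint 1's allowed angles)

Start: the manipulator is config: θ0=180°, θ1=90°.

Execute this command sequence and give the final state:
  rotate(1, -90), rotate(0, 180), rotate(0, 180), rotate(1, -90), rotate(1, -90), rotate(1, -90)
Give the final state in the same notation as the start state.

start: config: θ0=180°, θ1=90°
1. rotate(1, -90) → config: θ0=180°, θ1=0°
2. rotate(0, 180) → config: θ0=0°, θ1=0°
3. rotate(0, 180) → config: θ0=180°, θ1=0°
4. rotate(1, -90) → config: θ0=180°, θ1=0°
5. rotate(1, -90) → config: θ0=180°, θ1=0°
6. rotate(1, -90) → config: θ0=180°, θ1=0°

config: θ0=180°, θ1=0°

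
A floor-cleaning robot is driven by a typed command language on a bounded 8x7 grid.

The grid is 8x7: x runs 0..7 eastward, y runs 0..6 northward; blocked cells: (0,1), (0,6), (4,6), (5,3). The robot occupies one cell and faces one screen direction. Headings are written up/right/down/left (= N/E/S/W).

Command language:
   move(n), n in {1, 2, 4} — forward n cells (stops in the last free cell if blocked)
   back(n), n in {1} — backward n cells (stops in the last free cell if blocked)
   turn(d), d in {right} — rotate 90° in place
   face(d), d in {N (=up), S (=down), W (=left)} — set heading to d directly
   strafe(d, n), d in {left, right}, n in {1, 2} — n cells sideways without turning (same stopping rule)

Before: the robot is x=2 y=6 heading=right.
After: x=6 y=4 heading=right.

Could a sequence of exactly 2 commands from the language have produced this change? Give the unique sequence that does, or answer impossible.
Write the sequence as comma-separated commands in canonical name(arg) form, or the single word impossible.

key: heading stays E — no command in the sequence turns
begin: x=2 y=6 heading=right
1. strafe(right, 2) → x=2 y=4 heading=right
2. move(4) → x=6 y=4 heading=right
uniquely the one of 144 2-step routes that fits.

strafe(right, 2), move(4)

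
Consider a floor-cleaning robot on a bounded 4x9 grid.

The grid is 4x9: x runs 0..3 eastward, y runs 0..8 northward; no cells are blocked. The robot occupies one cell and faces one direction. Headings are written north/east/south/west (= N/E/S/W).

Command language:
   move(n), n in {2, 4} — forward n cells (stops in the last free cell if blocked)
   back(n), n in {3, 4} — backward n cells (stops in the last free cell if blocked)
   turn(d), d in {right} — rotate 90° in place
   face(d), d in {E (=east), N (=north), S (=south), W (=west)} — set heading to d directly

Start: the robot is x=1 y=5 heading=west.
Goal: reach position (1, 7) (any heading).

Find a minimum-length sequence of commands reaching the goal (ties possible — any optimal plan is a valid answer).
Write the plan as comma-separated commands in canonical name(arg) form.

turn(right), move(2)

from: x=1 y=5 heading=west
1. turn(right) → x=1 y=5 heading=north
2. move(2) → x=1 y=7 heading=north
no 1-step plan works, so 2 is optimal.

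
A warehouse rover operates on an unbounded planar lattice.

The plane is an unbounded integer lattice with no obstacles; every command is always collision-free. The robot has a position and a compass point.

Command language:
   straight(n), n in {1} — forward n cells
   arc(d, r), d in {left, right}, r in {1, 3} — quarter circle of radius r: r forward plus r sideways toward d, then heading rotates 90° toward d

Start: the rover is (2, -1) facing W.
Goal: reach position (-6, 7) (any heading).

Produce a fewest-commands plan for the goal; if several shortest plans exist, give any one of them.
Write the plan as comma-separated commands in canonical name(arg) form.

arc(right, 1), arc(left, 1), arc(right, 3), arc(left, 3)

initial: (2, -1) facing W
step 1 (arc(right, 1)): (1, 0) facing N
step 2 (arc(left, 1)): (0, 1) facing W
step 3 (arc(right, 3)): (-3, 4) facing N
step 4 (arc(left, 3)): (-6, 7) facing W
no 3-step plan works, so 4 is optimal.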